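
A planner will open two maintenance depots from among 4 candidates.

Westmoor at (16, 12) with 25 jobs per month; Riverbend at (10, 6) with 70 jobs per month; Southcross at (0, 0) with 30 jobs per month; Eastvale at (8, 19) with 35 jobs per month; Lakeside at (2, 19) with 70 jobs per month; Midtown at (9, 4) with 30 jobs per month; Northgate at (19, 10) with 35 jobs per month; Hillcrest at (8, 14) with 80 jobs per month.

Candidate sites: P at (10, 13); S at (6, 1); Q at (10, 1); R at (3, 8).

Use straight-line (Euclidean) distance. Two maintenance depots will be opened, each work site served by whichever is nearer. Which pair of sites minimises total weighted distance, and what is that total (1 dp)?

{P, Q}, total 2330.7

Evaluate every pair (each demand assigned to the nearer of the two):
  {P, Q}: total = 2330.7
  {P, S}: total = 2342.3
  {P, R}: total = 2547.0
  {Q, R}: total = 3280.8
  {S, R}: total = 3472.3
  {S, Q}: total = 4362.9
Best pair: {P, Q} with total 2330.7.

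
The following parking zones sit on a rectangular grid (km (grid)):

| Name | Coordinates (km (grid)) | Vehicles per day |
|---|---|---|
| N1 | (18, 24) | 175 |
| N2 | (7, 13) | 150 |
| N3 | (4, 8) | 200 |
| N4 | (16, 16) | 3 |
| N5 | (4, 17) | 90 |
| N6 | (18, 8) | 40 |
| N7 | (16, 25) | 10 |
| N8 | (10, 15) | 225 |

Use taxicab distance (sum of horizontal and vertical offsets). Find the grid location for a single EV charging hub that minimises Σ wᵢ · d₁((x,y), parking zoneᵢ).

(10, 15)

Manhattan distance separates: Σwᵢ(|x−xᵢ|+|y−yᵢ|) = Σwᵢ|x−xᵢ| + Σwᵢ|y−yᵢ|, so x and y are optimised independently as 1-D weighted medians.
Total weight W = 893; half = 446.5.
x-coordinate, sorted with cumulative weight:
  x=4 (N3, w=200) cum 200
  x=4 (N5, w=90) cum 290
  x=7 (N2, w=150) cum 440
  x=10 (N8, w=225) cum 665  ← median
  x=16 (N4, w=3) cum 668
  x=16 (N7, w=10) cum 678
  x=18 (N1, w=175) cum 853
  x=18 (N6, w=40) cum 893
⇒ x* = 10
y-coordinate, sorted with cumulative weight:
  y=8 (N3, w=200) cum 200
  y=8 (N6, w=40) cum 240
  y=13 (N2, w=150) cum 390
  y=15 (N8, w=225) cum 615  ← median
  y=16 (N4, w=3) cum 618
  y=17 (N5, w=90) cum 708
  y=24 (N1, w=175) cum 883
  y=25 (N7, w=10) cum 893
⇒ y* = 15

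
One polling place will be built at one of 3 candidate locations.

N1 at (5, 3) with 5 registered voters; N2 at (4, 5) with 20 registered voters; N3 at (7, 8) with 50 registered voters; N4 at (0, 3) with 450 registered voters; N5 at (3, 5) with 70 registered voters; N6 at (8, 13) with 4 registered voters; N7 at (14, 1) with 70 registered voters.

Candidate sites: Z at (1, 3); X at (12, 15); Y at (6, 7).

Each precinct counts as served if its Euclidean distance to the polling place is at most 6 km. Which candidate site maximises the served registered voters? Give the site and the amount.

Coverage radius r = 6 km; a point is covered iff (Δx)²+(Δy)² ≤ 6² = 36.
  Z (1, 3): covers {N1, N2, N4, N5} → 545
  X (12, 15): covers {N6} → 4
  Y (6, 7): covers {N1, N2, N3, N5} → 145
Maximum coverage at Z: 545 registered voters.

Z, covering 545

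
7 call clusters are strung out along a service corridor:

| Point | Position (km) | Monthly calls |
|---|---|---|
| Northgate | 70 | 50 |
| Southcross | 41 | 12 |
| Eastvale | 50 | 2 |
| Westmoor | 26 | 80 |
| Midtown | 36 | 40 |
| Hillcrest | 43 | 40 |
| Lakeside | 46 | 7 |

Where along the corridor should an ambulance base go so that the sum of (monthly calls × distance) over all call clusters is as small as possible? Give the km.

x = 36

For a sum of weighted absolute distances on a line, the optimum is the weighted median (not the mean). Total weight W = 231; half-weight = 115.5.
Sort by position and accumulate weight:
  km 26 (Westmoor, w=80) → cum 80
  km 36 (Midtown, w=40) → cum 120  ≥ 115.5 → median here
  km 41 (Southcross, w=12) → cum 132
  km 43 (Hillcrest, w=40) → cum 172
  km 46 (Lakeside, w=7) → cum 179
  km 50 (Eastvale, w=2) → cum 181
  km 70 (Northgate, w=50) → cum 231
Optimal location: km 36.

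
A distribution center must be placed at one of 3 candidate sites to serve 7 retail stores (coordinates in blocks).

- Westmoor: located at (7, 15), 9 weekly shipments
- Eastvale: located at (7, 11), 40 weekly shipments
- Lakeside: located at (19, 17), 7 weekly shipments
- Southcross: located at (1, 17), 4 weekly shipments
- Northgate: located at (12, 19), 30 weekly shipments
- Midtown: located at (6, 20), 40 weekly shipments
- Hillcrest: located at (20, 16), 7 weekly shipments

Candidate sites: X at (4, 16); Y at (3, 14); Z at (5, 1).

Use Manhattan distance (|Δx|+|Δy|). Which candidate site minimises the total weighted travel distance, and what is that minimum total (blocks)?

Total weighted distance at each candidate:
  X (4, 16): total = 1166
  Y (3, 14): total = 1391
  Z (5, 1): total = 2674
Minimum is at X with total 1166 blocks.

X, total 1166 blocks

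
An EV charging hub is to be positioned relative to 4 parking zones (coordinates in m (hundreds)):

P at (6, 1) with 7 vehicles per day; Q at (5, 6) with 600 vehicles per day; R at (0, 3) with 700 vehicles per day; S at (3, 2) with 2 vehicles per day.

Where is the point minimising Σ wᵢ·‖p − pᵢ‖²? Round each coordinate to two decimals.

The minimiser of Σwᵢ‖p−pᵢ‖² is the weighted centroid p* = (Σwᵢpᵢ)/(Σwᵢ).
Σwᵢ = 1309.
Σwᵢxᵢ = 7·6 + 600·5 + 700·0 + 2·3 = 3048.
Σwᵢyᵢ = 7·1 + 600·6 + 700·3 + 2·2 = 5711.
x* = 3048/1309 = 2.33, y* = 5711/1309 = 4.36.

(2.33, 4.36)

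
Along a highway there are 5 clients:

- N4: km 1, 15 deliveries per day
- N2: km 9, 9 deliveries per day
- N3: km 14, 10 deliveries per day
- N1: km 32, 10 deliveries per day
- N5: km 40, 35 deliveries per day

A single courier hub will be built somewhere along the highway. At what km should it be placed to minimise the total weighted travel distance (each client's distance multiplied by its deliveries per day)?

For a sum of weighted absolute distances on a line, the optimum is the weighted median (not the mean). Total weight W = 79; half-weight = 39.5.
Sort by position and accumulate weight:
  km 1 (N4, w=15) → cum 15
  km 9 (N2, w=9) → cum 24
  km 14 (N3, w=10) → cum 34
  km 32 (N1, w=10) → cum 44  ≥ 39.5 → median here
  km 40 (N5, w=35) → cum 79
Optimal location: km 32.

x = 32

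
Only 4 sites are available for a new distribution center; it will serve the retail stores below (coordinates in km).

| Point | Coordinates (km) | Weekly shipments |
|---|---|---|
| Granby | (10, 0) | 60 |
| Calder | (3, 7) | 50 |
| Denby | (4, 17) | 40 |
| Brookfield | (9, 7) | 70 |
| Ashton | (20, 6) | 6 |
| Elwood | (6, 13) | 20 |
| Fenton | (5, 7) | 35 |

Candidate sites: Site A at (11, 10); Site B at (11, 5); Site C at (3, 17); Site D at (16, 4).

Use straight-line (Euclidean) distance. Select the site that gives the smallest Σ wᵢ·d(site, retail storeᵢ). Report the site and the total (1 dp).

Total weighted distance at each candidate:
  Site A (11, 10): total = 2089.1
  Site B (11, 5): total = 1936.3
  Site C (3, 17): total = 3037.8
  Site D (16, 4): total = 3035.5
Minimum is at Site B with total 1936.3 km.

Site B, total 1936.3 km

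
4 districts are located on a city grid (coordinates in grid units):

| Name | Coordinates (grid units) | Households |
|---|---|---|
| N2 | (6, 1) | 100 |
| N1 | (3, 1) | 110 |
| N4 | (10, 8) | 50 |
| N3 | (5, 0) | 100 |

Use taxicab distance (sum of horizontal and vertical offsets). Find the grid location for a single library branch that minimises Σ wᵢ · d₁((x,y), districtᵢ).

Manhattan distance separates: Σwᵢ(|x−xᵢ|+|y−yᵢ|) = Σwᵢ|x−xᵢ| + Σwᵢ|y−yᵢ|, so x and y are optimised independently as 1-D weighted medians.
Total weight W = 360; half = 180.
x-coordinate, sorted with cumulative weight:
  x=3 (N1, w=110) cum 110
  x=5 (N3, w=100) cum 210  ← median
  x=6 (N2, w=100) cum 310
  x=10 (N4, w=50) cum 360
⇒ x* = 5
y-coordinate, sorted with cumulative weight:
  y=0 (N3, w=100) cum 100
  y=1 (N2, w=100) cum 200  ← median
  y=1 (N1, w=110) cum 310
  y=8 (N4, w=50) cum 360
⇒ y* = 1

(5, 1)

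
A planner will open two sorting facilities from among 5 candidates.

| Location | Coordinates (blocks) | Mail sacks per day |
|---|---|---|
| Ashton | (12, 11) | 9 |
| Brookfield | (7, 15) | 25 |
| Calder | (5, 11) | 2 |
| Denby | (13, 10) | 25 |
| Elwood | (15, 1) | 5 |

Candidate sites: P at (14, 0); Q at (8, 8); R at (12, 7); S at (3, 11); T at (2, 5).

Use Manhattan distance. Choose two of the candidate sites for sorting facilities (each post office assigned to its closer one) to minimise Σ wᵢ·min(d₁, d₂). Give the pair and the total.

Evaluate every pair (each demand assigned to the nearer of the two):
  {R, S}: total = 385
  {Q, R}: total = 393
  {P, Q}: total = 460
  {P, R}: total = 493
  {Q, S}: total = 512
  {Q, T}: total = 520
  {R, T}: total = 524
  {P, S}: total = 570
  {S, T}: total = 645
  {P, T}: total = 795
Best pair: {R, S} with total 385.

{R, S}, total 385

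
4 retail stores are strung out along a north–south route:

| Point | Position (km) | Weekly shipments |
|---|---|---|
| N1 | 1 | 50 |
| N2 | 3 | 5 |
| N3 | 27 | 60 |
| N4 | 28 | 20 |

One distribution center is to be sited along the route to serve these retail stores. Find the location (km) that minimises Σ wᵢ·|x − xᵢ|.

x = 27

For a sum of weighted absolute distances on a line, the optimum is the weighted median (not the mean). Total weight W = 135; half-weight = 67.5.
Sort by position and accumulate weight:
  km 1 (N1, w=50) → cum 50
  km 3 (N2, w=5) → cum 55
  km 27 (N3, w=60) → cum 115  ≥ 67.5 → median here
  km 28 (N4, w=20) → cum 135
Optimal location: km 27.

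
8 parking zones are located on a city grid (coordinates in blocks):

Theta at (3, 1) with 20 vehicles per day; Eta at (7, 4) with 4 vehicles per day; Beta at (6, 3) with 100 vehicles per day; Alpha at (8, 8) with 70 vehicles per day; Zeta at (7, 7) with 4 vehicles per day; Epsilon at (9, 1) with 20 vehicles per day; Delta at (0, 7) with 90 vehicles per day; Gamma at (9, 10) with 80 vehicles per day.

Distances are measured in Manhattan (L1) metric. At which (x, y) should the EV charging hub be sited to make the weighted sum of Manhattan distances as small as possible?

(6, 7)

Manhattan distance separates: Σwᵢ(|x−xᵢ|+|y−yᵢ|) = Σwᵢ|x−xᵢ| + Σwᵢ|y−yᵢ|, so x and y are optimised independently as 1-D weighted medians.
Total weight W = 388; half = 194.
x-coordinate, sorted with cumulative weight:
  x=0 (Delta, w=90) cum 90
  x=3 (Theta, w=20) cum 110
  x=6 (Beta, w=100) cum 210  ← median
  x=7 (Eta, w=4) cum 214
  x=7 (Zeta, w=4) cum 218
  x=8 (Alpha, w=70) cum 288
  x=9 (Epsilon, w=20) cum 308
  x=9 (Gamma, w=80) cum 388
⇒ x* = 6
y-coordinate, sorted with cumulative weight:
  y=1 (Theta, w=20) cum 20
  y=1 (Epsilon, w=20) cum 40
  y=3 (Beta, w=100) cum 140
  y=4 (Eta, w=4) cum 144
  y=7 (Zeta, w=4) cum 148
  y=7 (Delta, w=90) cum 238  ← median
  y=8 (Alpha, w=70) cum 308
  y=10 (Gamma, w=80) cum 388
⇒ y* = 7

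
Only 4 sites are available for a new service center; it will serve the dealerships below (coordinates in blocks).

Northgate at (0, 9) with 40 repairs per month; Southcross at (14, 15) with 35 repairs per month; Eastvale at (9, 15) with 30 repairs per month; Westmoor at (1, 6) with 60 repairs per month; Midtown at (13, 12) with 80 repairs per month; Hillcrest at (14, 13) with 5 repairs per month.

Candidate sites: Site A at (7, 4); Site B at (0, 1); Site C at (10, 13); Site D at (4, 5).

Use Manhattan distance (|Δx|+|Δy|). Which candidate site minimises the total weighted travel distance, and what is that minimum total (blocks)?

Total weighted distance at each candidate:
  Site A (7, 4): total = 3180
  Site B (0, 1): total = 4400
  Site C (10, 13): total = 2160
  Site D (4, 5): total = 3080
Minimum is at Site C with total 2160 blocks.

Site C, total 2160 blocks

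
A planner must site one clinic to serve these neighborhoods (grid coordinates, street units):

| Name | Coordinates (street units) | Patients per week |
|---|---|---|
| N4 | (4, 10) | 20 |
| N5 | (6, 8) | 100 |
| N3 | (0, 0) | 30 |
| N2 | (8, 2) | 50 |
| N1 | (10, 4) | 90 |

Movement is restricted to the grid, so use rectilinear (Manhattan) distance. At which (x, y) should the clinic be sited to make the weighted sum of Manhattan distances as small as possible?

Manhattan distance separates: Σwᵢ(|x−xᵢ|+|y−yᵢ|) = Σwᵢ|x−xᵢ| + Σwᵢ|y−yᵢ|, so x and y are optimised independently as 1-D weighted medians.
Total weight W = 290; half = 145.
x-coordinate, sorted with cumulative weight:
  x=0 (N3, w=30) cum 30
  x=4 (N4, w=20) cum 50
  x=6 (N5, w=100) cum 150  ← median
  x=8 (N2, w=50) cum 200
  x=10 (N1, w=90) cum 290
⇒ x* = 6
y-coordinate, sorted with cumulative weight:
  y=0 (N3, w=30) cum 30
  y=2 (N2, w=50) cum 80
  y=4 (N1, w=90) cum 170  ← median
  y=8 (N5, w=100) cum 270
  y=10 (N4, w=20) cum 290
⇒ y* = 4

(6, 4)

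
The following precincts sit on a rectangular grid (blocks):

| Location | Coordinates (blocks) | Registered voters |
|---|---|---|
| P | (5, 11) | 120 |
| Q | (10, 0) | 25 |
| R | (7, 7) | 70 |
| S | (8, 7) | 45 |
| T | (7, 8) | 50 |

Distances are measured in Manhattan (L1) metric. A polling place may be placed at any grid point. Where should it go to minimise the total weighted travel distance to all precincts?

(7, 8)

Manhattan distance separates: Σwᵢ(|x−xᵢ|+|y−yᵢ|) = Σwᵢ|x−xᵢ| + Σwᵢ|y−yᵢ|, so x and y are optimised independently as 1-D weighted medians.
Total weight W = 310; half = 155.
x-coordinate, sorted with cumulative weight:
  x=5 (P, w=120) cum 120
  x=7 (R, w=70) cum 190  ← median
  x=7 (T, w=50) cum 240
  x=8 (S, w=45) cum 285
  x=10 (Q, w=25) cum 310
⇒ x* = 7
y-coordinate, sorted with cumulative weight:
  y=0 (Q, w=25) cum 25
  y=7 (R, w=70) cum 95
  y=7 (S, w=45) cum 140
  y=8 (T, w=50) cum 190  ← median
  y=11 (P, w=120) cum 310
⇒ y* = 8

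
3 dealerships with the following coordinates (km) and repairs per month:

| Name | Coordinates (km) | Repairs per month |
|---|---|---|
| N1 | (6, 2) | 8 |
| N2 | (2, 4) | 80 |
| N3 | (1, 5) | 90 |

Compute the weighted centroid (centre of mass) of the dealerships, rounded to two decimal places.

(1.67, 4.42)

The minimiser of Σwᵢ‖p−pᵢ‖² is the weighted centroid p* = (Σwᵢpᵢ)/(Σwᵢ).
Σwᵢ = 178.
Σwᵢxᵢ = 8·6 + 80·2 + 90·1 = 298.
Σwᵢyᵢ = 8·2 + 80·4 + 90·5 = 786.
x* = 298/178 = 1.67, y* = 786/178 = 4.42.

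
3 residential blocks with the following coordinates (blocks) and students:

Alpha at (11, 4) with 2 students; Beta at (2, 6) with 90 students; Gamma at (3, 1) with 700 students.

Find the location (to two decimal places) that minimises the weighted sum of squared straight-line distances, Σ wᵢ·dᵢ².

(2.91, 1.58)

The minimiser of Σwᵢ‖p−pᵢ‖² is the weighted centroid p* = (Σwᵢpᵢ)/(Σwᵢ).
Σwᵢ = 792.
Σwᵢxᵢ = 2·11 + 90·2 + 700·3 = 2302.
Σwᵢyᵢ = 2·4 + 90·6 + 700·1 = 1248.
x* = 2302/792 = 2.91, y* = 1248/792 = 1.58.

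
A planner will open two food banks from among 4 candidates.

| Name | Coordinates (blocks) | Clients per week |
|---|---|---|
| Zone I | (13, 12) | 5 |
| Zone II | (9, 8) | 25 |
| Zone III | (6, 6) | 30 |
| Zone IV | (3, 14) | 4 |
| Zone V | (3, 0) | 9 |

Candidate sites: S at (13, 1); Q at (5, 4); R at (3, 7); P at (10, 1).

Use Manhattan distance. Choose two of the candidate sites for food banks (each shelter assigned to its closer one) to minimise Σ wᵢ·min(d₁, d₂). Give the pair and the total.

{Q, R}, total 422

Evaluate every pair (each demand assigned to the nearer of the two):
  {Q, R}: total = 422
  {S, R}: total = 441
  {S, Q}: total = 447
  {R, P}: total = 456
  {Q, P}: total = 462
  {S, P}: total = 677
Best pair: {Q, R} with total 422.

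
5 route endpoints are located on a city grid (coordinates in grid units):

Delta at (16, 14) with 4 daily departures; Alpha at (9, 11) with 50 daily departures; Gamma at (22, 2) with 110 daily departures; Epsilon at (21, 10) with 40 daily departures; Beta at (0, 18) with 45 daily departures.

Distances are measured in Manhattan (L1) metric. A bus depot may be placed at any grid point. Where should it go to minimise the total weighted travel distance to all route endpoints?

(21, 10)

Manhattan distance separates: Σwᵢ(|x−xᵢ|+|y−yᵢ|) = Σwᵢ|x−xᵢ| + Σwᵢ|y−yᵢ|, so x and y are optimised independently as 1-D weighted medians.
Total weight W = 249; half = 124.5.
x-coordinate, sorted with cumulative weight:
  x=0 (Beta, w=45) cum 45
  x=9 (Alpha, w=50) cum 95
  x=16 (Delta, w=4) cum 99
  x=21 (Epsilon, w=40) cum 139  ← median
  x=22 (Gamma, w=110) cum 249
⇒ x* = 21
y-coordinate, sorted with cumulative weight:
  y=2 (Gamma, w=110) cum 110
  y=10 (Epsilon, w=40) cum 150  ← median
  y=11 (Alpha, w=50) cum 200
  y=14 (Delta, w=4) cum 204
  y=18 (Beta, w=45) cum 249
⇒ y* = 10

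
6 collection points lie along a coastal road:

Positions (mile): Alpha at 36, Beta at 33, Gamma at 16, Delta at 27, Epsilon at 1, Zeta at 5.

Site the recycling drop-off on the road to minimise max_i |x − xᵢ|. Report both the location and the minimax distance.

location 18.5, max distance 17.5

The 1-center on a line is the midpoint of the two extreme points: leftmost at 1, rightmost at 36.
Optimal location = (1 + 36)/2 = 18.5; maximum distance = (36 − 1)/2 = 17.5.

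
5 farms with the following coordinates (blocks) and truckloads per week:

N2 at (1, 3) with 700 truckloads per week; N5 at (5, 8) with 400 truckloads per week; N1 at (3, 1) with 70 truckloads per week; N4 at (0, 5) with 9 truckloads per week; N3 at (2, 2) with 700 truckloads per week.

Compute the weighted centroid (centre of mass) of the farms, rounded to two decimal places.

The minimiser of Σwᵢ‖p−pᵢ‖² is the weighted centroid p* = (Σwᵢpᵢ)/(Σwᵢ).
Σwᵢ = 1879.
Σwᵢxᵢ = 700·1 + 400·5 + 70·3 + 9·0 + 700·2 = 4310.
Σwᵢyᵢ = 700·3 + 400·8 + 70·1 + 9·5 + 700·2 = 6815.
x* = 4310/1879 = 2.29, y* = 6815/1879 = 3.63.

(2.29, 3.63)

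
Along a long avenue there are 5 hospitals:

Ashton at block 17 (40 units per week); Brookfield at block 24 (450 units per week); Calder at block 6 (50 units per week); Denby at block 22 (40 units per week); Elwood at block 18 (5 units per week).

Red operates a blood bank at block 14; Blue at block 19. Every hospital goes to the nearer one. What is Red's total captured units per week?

50

The indifferent point is the midpoint (14+19)/2 = 16.5; hospitals left of it (closer to Red at 14) go to Red, those right go to Blue.
  Calder at 6 (w=50) → Red
  Ashton at 17 (w=40) → Blue
  Elwood at 18 (w=5) → Blue
  Denby at 22 (w=40) → Blue
  Brookfield at 24 (w=450) → Blue
Red captures 50; Blue captures 535.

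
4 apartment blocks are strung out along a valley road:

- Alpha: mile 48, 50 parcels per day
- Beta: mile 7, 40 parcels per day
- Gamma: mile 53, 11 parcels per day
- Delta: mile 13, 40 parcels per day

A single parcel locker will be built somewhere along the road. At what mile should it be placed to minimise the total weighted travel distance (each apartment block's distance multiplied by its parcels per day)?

For a sum of weighted absolute distances on a line, the optimum is the weighted median (not the mean). Total weight W = 141; half-weight = 70.5.
Sort by position and accumulate weight:
  mile 7 (Beta, w=40) → cum 40
  mile 13 (Delta, w=40) → cum 80  ≥ 70.5 → median here
  mile 48 (Alpha, w=50) → cum 130
  mile 53 (Gamma, w=11) → cum 141
Optimal location: mile 13.

x = 13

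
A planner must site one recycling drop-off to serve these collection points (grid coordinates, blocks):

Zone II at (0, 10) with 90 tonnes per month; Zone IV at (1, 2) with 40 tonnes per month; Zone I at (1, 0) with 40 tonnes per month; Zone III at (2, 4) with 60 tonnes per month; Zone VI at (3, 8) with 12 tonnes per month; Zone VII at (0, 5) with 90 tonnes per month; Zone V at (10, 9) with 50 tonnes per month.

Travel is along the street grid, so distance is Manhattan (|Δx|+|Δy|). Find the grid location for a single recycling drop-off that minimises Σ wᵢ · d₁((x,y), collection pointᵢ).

(1, 5)

Manhattan distance separates: Σwᵢ(|x−xᵢ|+|y−yᵢ|) = Σwᵢ|x−xᵢ| + Σwᵢ|y−yᵢ|, so x and y are optimised independently as 1-D weighted medians.
Total weight W = 382; half = 191.
x-coordinate, sorted with cumulative weight:
  x=0 (Zone II, w=90) cum 90
  x=0 (Zone VII, w=90) cum 180
  x=1 (Zone IV, w=40) cum 220  ← median
  x=1 (Zone I, w=40) cum 260
  x=2 (Zone III, w=60) cum 320
  x=3 (Zone VI, w=12) cum 332
  x=10 (Zone V, w=50) cum 382
⇒ x* = 1
y-coordinate, sorted with cumulative weight:
  y=0 (Zone I, w=40) cum 40
  y=2 (Zone IV, w=40) cum 80
  y=4 (Zone III, w=60) cum 140
  y=5 (Zone VII, w=90) cum 230  ← median
  y=8 (Zone VI, w=12) cum 242
  y=9 (Zone V, w=50) cum 292
  y=10 (Zone II, w=90) cum 382
⇒ y* = 5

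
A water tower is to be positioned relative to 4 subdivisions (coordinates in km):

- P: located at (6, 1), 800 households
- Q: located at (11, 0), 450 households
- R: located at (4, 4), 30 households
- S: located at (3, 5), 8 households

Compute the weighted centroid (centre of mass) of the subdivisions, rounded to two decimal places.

(7.68, 0.75)

The minimiser of Σwᵢ‖p−pᵢ‖² is the weighted centroid p* = (Σwᵢpᵢ)/(Σwᵢ).
Σwᵢ = 1288.
Σwᵢxᵢ = 800·6 + 450·11 + 30·4 + 8·3 = 9894.
Σwᵢyᵢ = 800·1 + 450·0 + 30·4 + 8·5 = 960.
x* = 9894/1288 = 7.68, y* = 960/1288 = 0.75.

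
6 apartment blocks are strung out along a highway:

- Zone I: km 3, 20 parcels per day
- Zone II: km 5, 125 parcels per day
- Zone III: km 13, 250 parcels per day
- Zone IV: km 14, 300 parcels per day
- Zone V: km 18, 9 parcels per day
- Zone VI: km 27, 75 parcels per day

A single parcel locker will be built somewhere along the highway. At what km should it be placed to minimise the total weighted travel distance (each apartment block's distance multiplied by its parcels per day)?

x = 13

For a sum of weighted absolute distances on a line, the optimum is the weighted median (not the mean). Total weight W = 779; half-weight = 389.5.
Sort by position and accumulate weight:
  km 3 (Zone I, w=20) → cum 20
  km 5 (Zone II, w=125) → cum 145
  km 13 (Zone III, w=250) → cum 395  ≥ 389.5 → median here
  km 14 (Zone IV, w=300) → cum 695
  km 18 (Zone V, w=9) → cum 704
  km 27 (Zone VI, w=75) → cum 779
Optimal location: km 13.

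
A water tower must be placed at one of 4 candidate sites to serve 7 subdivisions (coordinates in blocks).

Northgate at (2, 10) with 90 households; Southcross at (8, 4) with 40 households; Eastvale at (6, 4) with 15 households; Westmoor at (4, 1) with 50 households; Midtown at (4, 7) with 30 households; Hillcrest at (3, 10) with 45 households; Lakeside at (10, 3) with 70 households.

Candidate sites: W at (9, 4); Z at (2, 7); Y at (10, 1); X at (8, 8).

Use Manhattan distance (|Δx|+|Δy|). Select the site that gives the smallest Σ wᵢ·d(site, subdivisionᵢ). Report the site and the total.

Total weighted distance at each candidate:
  W (9, 4): total = 2575
  Z (2, 7): total = 2215
  Y (10, 1): total = 3355
  X (8, 8): total = 2475
Minimum is at Z with total 2215 blocks.

Z, total 2215 blocks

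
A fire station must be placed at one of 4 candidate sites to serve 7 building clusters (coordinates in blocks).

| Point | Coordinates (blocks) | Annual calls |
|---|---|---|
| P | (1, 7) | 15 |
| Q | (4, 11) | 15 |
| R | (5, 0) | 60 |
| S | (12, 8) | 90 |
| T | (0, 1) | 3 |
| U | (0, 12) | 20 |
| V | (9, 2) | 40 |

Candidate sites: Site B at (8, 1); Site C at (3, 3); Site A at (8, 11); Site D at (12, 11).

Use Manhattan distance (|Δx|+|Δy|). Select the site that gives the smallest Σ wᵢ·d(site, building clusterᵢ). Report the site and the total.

Site B, total 2119 blocks

Total weighted distance at each candidate:
  Site B (8, 1): total = 2119
  Site C (3, 3): total = 2320
  Site A (8, 11): total = 2329
  Site D (12, 11): total = 2501
Minimum is at Site B with total 2119 blocks.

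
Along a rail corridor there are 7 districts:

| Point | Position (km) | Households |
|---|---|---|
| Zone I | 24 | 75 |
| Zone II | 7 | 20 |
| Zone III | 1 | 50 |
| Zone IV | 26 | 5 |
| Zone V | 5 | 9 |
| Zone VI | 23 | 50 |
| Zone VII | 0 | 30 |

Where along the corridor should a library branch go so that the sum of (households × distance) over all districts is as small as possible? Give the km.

For a sum of weighted absolute distances on a line, the optimum is the weighted median (not the mean). Total weight W = 239; half-weight = 119.5.
Sort by position and accumulate weight:
  km 0 (Zone VII, w=30) → cum 30
  km 1 (Zone III, w=50) → cum 80
  km 5 (Zone V, w=9) → cum 89
  km 7 (Zone II, w=20) → cum 109
  km 23 (Zone VI, w=50) → cum 159  ≥ 119.5 → median here
  km 24 (Zone I, w=75) → cum 234
  km 26 (Zone IV, w=5) → cum 239
Optimal location: km 23.

x = 23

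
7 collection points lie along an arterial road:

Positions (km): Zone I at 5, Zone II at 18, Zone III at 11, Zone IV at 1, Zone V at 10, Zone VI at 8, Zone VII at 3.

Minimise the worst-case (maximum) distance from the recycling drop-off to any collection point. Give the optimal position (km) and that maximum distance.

location 9.5, max distance 8.5

The 1-center on a line is the midpoint of the two extreme points: leftmost at 1, rightmost at 18.
Optimal location = (1 + 18)/2 = 9.5; maximum distance = (18 − 1)/2 = 8.5.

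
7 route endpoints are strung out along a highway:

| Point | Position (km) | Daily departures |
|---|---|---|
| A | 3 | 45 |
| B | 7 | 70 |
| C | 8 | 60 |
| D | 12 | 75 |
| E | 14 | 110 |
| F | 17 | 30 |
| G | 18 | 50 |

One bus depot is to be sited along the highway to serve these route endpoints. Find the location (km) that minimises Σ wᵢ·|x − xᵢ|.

x = 12

For a sum of weighted absolute distances on a line, the optimum is the weighted median (not the mean). Total weight W = 440; half-weight = 220.
Sort by position and accumulate weight:
  km 3 (A, w=45) → cum 45
  km 7 (B, w=70) → cum 115
  km 8 (C, w=60) → cum 175
  km 12 (D, w=75) → cum 250  ≥ 220 → median here
  km 14 (E, w=110) → cum 360
  km 17 (F, w=30) → cum 390
  km 18 (G, w=50) → cum 440
Optimal location: km 12.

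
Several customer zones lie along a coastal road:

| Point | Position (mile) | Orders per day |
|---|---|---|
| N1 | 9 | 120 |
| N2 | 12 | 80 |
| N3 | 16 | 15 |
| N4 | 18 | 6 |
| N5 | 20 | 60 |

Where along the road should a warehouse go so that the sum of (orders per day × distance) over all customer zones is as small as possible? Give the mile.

For a sum of weighted absolute distances on a line, the optimum is the weighted median (not the mean). Total weight W = 281; half-weight = 140.5.
Sort by position and accumulate weight:
  mile 9 (N1, w=120) → cum 120
  mile 12 (N2, w=80) → cum 200  ≥ 140.5 → median here
  mile 16 (N3, w=15) → cum 215
  mile 18 (N4, w=6) → cum 221
  mile 20 (N5, w=60) → cum 281
Optimal location: mile 12.

x = 12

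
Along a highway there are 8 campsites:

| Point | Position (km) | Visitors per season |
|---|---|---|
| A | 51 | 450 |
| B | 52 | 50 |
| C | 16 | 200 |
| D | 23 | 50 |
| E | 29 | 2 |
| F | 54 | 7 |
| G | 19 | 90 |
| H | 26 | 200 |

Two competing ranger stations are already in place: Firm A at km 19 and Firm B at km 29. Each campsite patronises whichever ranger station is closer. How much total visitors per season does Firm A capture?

The indifferent point is the midpoint (19+29)/2 = 24; campsites left of it (closer to Firm A at 19) go to Firm A, those right go to Firm B.
  C at 16 (w=200) → Firm A
  G at 19 (w=90) → Firm A
  D at 23 (w=50) → Firm A
  H at 26 (w=200) → Firm B
  E at 29 (w=2) → Firm B
  A at 51 (w=450) → Firm B
  B at 52 (w=50) → Firm B
  F at 54 (w=7) → Firm B
Firm A captures 340; Firm B captures 709.

340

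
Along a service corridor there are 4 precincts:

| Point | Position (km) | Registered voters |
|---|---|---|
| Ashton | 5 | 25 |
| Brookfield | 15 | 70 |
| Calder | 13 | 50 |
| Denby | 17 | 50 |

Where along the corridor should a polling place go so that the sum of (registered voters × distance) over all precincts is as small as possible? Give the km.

For a sum of weighted absolute distances on a line, the optimum is the weighted median (not the mean). Total weight W = 195; half-weight = 97.5.
Sort by position and accumulate weight:
  km 5 (Ashton, w=25) → cum 25
  km 13 (Calder, w=50) → cum 75
  km 15 (Brookfield, w=70) → cum 145  ≥ 97.5 → median here
  km 17 (Denby, w=50) → cum 195
Optimal location: km 15.

x = 15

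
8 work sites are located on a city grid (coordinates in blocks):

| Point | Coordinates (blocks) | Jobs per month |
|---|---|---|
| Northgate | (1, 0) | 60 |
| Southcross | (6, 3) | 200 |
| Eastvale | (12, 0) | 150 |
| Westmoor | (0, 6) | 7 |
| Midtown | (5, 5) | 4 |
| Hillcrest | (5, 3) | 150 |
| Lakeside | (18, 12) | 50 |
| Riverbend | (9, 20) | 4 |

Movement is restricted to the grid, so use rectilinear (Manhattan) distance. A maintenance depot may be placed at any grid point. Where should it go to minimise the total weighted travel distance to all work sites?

(6, 3)

Manhattan distance separates: Σwᵢ(|x−xᵢ|+|y−yᵢ|) = Σwᵢ|x−xᵢ| + Σwᵢ|y−yᵢ|, so x and y are optimised independently as 1-D weighted medians.
Total weight W = 625; half = 312.5.
x-coordinate, sorted with cumulative weight:
  x=0 (Westmoor, w=7) cum 7
  x=1 (Northgate, w=60) cum 67
  x=5 (Midtown, w=4) cum 71
  x=5 (Hillcrest, w=150) cum 221
  x=6 (Southcross, w=200) cum 421  ← median
  x=9 (Riverbend, w=4) cum 425
  x=12 (Eastvale, w=150) cum 575
  x=18 (Lakeside, w=50) cum 625
⇒ x* = 6
y-coordinate, sorted with cumulative weight:
  y=0 (Northgate, w=60) cum 60
  y=0 (Eastvale, w=150) cum 210
  y=3 (Southcross, w=200) cum 410  ← median
  y=3 (Hillcrest, w=150) cum 560
  y=5 (Midtown, w=4) cum 564
  y=6 (Westmoor, w=7) cum 571
  y=12 (Lakeside, w=50) cum 621
  y=20 (Riverbend, w=4) cum 625
⇒ y* = 3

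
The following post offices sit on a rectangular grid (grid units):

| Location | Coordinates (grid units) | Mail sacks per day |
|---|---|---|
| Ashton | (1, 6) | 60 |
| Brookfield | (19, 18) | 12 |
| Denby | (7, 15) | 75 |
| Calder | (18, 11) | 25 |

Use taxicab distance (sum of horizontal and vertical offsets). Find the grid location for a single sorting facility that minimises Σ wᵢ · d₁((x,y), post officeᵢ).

(7, 15)

Manhattan distance separates: Σwᵢ(|x−xᵢ|+|y−yᵢ|) = Σwᵢ|x−xᵢ| + Σwᵢ|y−yᵢ|, so x and y are optimised independently as 1-D weighted medians.
Total weight W = 172; half = 86.
x-coordinate, sorted with cumulative weight:
  x=1 (Ashton, w=60) cum 60
  x=7 (Denby, w=75) cum 135  ← median
  x=18 (Calder, w=25) cum 160
  x=19 (Brookfield, w=12) cum 172
⇒ x* = 7
y-coordinate, sorted with cumulative weight:
  y=6 (Ashton, w=60) cum 60
  y=11 (Calder, w=25) cum 85
  y=15 (Denby, w=75) cum 160  ← median
  y=18 (Brookfield, w=12) cum 172
⇒ y* = 15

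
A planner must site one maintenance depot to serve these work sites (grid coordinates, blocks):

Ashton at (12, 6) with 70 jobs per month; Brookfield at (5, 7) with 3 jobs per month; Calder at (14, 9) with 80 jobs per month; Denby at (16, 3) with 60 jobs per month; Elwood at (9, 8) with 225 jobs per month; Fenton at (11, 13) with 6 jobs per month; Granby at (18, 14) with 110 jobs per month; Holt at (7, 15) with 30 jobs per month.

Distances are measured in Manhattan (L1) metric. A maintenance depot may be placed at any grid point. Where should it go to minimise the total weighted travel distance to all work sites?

Manhattan distance separates: Σwᵢ(|x−xᵢ|+|y−yᵢ|) = Σwᵢ|x−xᵢ| + Σwᵢ|y−yᵢ|, so x and y are optimised independently as 1-D weighted medians.
Total weight W = 584; half = 292.
x-coordinate, sorted with cumulative weight:
  x=5 (Brookfield, w=3) cum 3
  x=7 (Holt, w=30) cum 33
  x=9 (Elwood, w=225) cum 258
  x=11 (Fenton, w=6) cum 264
  x=12 (Ashton, w=70) cum 334  ← median
  x=14 (Calder, w=80) cum 414
  x=16 (Denby, w=60) cum 474
  x=18 (Granby, w=110) cum 584
⇒ x* = 12
y-coordinate, sorted with cumulative weight:
  y=3 (Denby, w=60) cum 60
  y=6 (Ashton, w=70) cum 130
  y=7 (Brookfield, w=3) cum 133
  y=8 (Elwood, w=225) cum 358  ← median
  y=9 (Calder, w=80) cum 438
  y=13 (Fenton, w=6) cum 444
  y=14 (Granby, w=110) cum 554
  y=15 (Holt, w=30) cum 584
⇒ y* = 8

(12, 8)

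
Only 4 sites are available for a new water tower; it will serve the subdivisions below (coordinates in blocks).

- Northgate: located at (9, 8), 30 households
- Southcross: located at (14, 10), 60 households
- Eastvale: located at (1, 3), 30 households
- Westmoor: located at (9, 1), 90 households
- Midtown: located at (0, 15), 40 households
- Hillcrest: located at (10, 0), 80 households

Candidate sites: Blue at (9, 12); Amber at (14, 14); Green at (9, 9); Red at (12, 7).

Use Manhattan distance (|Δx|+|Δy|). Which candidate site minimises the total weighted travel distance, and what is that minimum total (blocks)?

Total weighted distance at each candidate:
  Blue (9, 12): total = 3560
  Amber (14, 14): total = 4950
  Green (9, 9): total = 2930
  Red (12, 7): total = 3200
Minimum is at Green with total 2930 blocks.

Green, total 2930 blocks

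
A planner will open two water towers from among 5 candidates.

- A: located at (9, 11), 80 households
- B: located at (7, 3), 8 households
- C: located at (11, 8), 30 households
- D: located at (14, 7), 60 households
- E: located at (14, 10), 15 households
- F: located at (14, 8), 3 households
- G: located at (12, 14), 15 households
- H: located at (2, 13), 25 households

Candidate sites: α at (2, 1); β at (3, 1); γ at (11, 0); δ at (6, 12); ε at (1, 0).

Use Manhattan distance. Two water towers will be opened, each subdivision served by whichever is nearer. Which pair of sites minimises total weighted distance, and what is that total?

Evaluate every pair (each demand assigned to the nearer of the two):
  {γ, δ}: total = 1644
  {β, δ}: total = 1849
  {α, δ}: total = 1857
  {δ, ε}: total = 1873
  {α, γ}: total = 2689
  {β, γ}: total = 2706
  {γ, ε}: total = 2739
  {α, β}: total = 3782
  {β, ε}: total = 3807
  {α, ε}: total = 3993
Best pair: {γ, δ} with total 1644.

{γ, δ}, total 1644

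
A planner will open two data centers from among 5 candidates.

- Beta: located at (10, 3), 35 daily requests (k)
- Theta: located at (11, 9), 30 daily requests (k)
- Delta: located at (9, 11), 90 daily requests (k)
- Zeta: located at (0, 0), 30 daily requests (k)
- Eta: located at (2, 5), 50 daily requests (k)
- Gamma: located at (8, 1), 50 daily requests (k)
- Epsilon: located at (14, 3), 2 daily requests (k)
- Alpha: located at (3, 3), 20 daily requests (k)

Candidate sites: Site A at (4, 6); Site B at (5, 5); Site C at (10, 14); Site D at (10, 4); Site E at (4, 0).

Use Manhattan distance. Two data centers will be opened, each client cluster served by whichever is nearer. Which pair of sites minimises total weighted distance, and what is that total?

{Site C, Site E}, total 1681

Evaluate every pair (each demand assigned to the nearer of the two):
  {Site C, Site E}: total = 1681
  {Site B, Site C}: total = 1687
  {Site A, Site D}: total = 1725
  {Site B, Site D}: total = 1725
  {Site D, Site E}: total = 1745
  {Site A, Site C}: total = 1861
  {Site C, Site D}: total = 1865
  {Site B, Site E}: total = 2067
  {Site A, Site E}: total = 2141
  {Site A, Site B}: total = 2347
Best pair: {Site C, Site E} with total 1681.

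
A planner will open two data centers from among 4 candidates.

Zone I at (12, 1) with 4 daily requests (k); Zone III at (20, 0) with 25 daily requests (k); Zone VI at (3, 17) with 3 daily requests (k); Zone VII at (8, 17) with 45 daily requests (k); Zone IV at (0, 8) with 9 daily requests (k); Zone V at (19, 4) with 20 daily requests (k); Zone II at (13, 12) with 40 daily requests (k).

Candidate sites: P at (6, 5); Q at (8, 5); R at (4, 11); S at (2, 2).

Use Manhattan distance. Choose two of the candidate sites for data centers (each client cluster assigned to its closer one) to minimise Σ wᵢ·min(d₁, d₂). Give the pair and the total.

Evaluate every pair (each demand assigned to the nearer of the two):
  {Q, R}: total = 1631
  {P, R}: total = 1729
  {Q, S}: total = 1837
  {P, Q}: total = 1843
  {R, S}: total = 1858
  {P, S}: total = 2102
Best pair: {Q, R} with total 1631.

{Q, R}, total 1631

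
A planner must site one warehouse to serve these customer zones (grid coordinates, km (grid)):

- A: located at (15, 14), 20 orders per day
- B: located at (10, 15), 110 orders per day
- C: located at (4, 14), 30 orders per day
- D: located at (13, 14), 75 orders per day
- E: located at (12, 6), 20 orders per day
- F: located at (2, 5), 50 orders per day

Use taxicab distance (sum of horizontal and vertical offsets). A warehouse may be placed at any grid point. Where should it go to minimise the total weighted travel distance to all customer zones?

Manhattan distance separates: Σwᵢ(|x−xᵢ|+|y−yᵢ|) = Σwᵢ|x−xᵢ| + Σwᵢ|y−yᵢ|, so x and y are optimised independently as 1-D weighted medians.
Total weight W = 305; half = 152.5.
x-coordinate, sorted with cumulative weight:
  x=2 (F, w=50) cum 50
  x=4 (C, w=30) cum 80
  x=10 (B, w=110) cum 190  ← median
  x=12 (E, w=20) cum 210
  x=13 (D, w=75) cum 285
  x=15 (A, w=20) cum 305
⇒ x* = 10
y-coordinate, sorted with cumulative weight:
  y=5 (F, w=50) cum 50
  y=6 (E, w=20) cum 70
  y=14 (A, w=20) cum 90
  y=14 (C, w=30) cum 120
  y=14 (D, w=75) cum 195  ← median
  y=15 (B, w=110) cum 305
⇒ y* = 14

(10, 14)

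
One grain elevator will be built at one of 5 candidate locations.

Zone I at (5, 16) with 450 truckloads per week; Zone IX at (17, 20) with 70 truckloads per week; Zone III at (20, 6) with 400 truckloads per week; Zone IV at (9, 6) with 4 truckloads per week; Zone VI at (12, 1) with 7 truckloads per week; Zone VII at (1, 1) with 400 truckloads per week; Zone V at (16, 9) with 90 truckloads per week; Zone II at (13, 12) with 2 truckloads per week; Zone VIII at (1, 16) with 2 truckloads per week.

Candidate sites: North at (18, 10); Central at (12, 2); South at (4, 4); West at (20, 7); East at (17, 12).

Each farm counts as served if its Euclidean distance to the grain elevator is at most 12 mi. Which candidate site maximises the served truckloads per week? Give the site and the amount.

Coverage radius r = 12 mi; a point is covered iff (Δx)²+(Δy)² ≤ 12² = 144.
  North (18, 10): covers {Zone IX, Zone III, Zone IV, Zone VI, Zone V, Zone II} → 573
  Central (12, 2): covers {Zone III, Zone IV, Zone VI, Zone VII, Zone V, Zone II} → 903
  South (4, 4): covers {Zone IV, Zone VI, Zone VII} → 411
  West (20, 7): covers {Zone III, Zone IV, Zone VI, Zone V, Zone II} → 503
  East (17, 12): covers {Zone IX, Zone III, Zone IV, Zone V, Zone II} → 566
Maximum coverage at Central: 903 truckloads per week.

Central, covering 903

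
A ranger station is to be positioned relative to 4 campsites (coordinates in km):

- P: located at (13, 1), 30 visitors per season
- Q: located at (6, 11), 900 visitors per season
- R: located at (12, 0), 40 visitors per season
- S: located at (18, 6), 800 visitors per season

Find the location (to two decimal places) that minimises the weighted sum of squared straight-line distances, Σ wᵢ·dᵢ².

The minimiser of Σwᵢ‖p−pᵢ‖² is the weighted centroid p* = (Σwᵢpᵢ)/(Σwᵢ).
Σwᵢ = 1770.
Σwᵢxᵢ = 30·13 + 900·6 + 40·12 + 800·18 = 20670.
Σwᵢyᵢ = 30·1 + 900·11 + 40·0 + 800·6 = 14730.
x* = 20670/1770 = 11.68, y* = 14730/1770 = 8.32.

(11.68, 8.32)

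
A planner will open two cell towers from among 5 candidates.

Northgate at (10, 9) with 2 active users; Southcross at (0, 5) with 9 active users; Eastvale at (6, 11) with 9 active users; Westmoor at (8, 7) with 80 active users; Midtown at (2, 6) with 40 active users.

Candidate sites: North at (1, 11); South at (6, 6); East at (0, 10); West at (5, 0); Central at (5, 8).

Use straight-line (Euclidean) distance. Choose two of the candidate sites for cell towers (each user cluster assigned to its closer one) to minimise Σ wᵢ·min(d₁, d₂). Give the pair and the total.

{South, Central}, total 414.0

Evaluate every pair (each demand assigned to the nearer of the two):
  {South, Central}: total = 414.0
  {South, East}: total = 438.9
  {North, South}: total = 448.6
  {South, West}: total = 448.6
  {East, Central}: total = 480.9
  {North, Central}: total = 488.3
  {West, Central}: total = 488.3
  {East, West}: total = 908.0
  {North, West}: total = 931.4
  {North, East}: total = 932.3
Best pair: {South, Central} with total 414.0.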